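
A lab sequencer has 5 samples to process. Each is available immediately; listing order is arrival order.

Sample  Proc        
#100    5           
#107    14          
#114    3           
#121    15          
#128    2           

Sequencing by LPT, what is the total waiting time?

LPT (decreasing processing time): #121 #107 #100 #114 #128.
#121: waits 0, runs 0→15
#107: waits 15, runs 15→29
#100: waits 29, runs 29→34
#114: waits 34, runs 34→37
#128: waits 37, runs 37→39
Sum = 0+15+29+34+37 = 115.

115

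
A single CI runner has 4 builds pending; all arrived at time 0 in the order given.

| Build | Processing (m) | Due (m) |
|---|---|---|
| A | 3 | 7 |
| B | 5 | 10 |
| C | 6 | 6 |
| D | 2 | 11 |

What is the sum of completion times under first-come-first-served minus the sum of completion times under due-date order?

FIFO (arrival order): A B C D.
A: 0→3
B: 3→8
C: 8→14
D: 14→16
Sum = 3+8+14+16 = 41.
EDD (increasing due date): C A B D.
C: 0→6
A: 6→9
B: 9→14
D: 14→16
Sum = 6+9+14+16 = 45.
Difference = 41 − 45 = -4.

-4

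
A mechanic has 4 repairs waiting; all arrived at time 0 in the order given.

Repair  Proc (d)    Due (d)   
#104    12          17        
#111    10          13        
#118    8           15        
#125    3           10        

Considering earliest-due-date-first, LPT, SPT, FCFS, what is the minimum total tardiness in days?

22

EDD (increasing due date): #125 #111 #118 #104.
#125: 0→3, due 10, tardiness 0
#111: 3→13, due 13, tardiness 0
#118: 13→21, due 15, tardiness 6
#104: 21→33, due 17, tardiness 16
Sum = 0+0+6+16 = 22.
LPT (decreasing processing time): #104 #111 #118 #125.
#104: 0→12, due 17, tardiness 0
#111: 12→22, due 13, tardiness 9
#118: 22→30, due 15, tardiness 15
#125: 30→33, due 10, tardiness 23
Sum = 0+9+15+23 = 47.
SPT (increasing processing time): #125 #118 #111 #104.
#125: 0→3, due 10, tardiness 0
#118: 3→11, due 15, tardiness 0
#111: 11→21, due 13, tardiness 8
#104: 21→33, due 17, tardiness 16
Sum = 0+0+8+16 = 24.
FIFO (arrival order): #104 #111 #118 #125.
#104: 0→12, due 17, tardiness 0
#111: 12→22, due 13, tardiness 9
#118: 22→30, due 15, tardiness 15
#125: 30→33, due 10, tardiness 23
Sum = 0+9+15+23 = 47.
EDD 22, LPT 47, SPT 24, FIFO 47 → minimum 22.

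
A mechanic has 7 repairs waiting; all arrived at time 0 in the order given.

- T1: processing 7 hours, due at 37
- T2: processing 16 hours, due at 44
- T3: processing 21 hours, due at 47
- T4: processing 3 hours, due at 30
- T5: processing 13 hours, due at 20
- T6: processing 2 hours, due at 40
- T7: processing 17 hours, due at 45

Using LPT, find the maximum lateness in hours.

47

LPT (decreasing processing time): T3 T7 T2 T5 T1 T4 T6.
T3: 0→21, due 47, lateness -26
T7: 21→38, due 45, lateness -7
T2: 38→54, due 44, lateness 10
T5: 54→67, due 20, lateness 47
T1: 67→74, due 37, lateness 37
T4: 74→77, due 30, lateness 47
T6: 77→79, due 40, lateness 39
Maximum = 47.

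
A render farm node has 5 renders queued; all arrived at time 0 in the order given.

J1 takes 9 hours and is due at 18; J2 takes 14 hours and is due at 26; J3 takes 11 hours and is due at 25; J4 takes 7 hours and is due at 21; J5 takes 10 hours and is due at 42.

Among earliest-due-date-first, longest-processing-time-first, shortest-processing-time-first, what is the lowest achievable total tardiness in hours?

EDD (increasing due date): J1 J4 J3 J2 J5.
J1: 0→9, due 18, tardiness 0
J4: 9→16, due 21, tardiness 0
J3: 16→27, due 25, tardiness 2
J2: 27→41, due 26, tardiness 15
J5: 41→51, due 42, tardiness 9
Sum = 0+0+2+15+9 = 26.
LPT (decreasing processing time): J2 J3 J5 J1 J4.
J2: 0→14, due 26, tardiness 0
J3: 14→25, due 25, tardiness 0
J5: 25→35, due 42, tardiness 0
J1: 35→44, due 18, tardiness 26
J4: 44→51, due 21, tardiness 30
Sum = 0+0+0+26+30 = 56.
SPT (increasing processing time): J4 J1 J5 J3 J2.
J4: 0→7, due 21, tardiness 0
J1: 7→16, due 18, tardiness 0
J5: 16→26, due 42, tardiness 0
J3: 26→37, due 25, tardiness 12
J2: 37→51, due 26, tardiness 25
Sum = 0+0+0+12+25 = 37.
EDD 26, LPT 56, SPT 37 → minimum 26.

26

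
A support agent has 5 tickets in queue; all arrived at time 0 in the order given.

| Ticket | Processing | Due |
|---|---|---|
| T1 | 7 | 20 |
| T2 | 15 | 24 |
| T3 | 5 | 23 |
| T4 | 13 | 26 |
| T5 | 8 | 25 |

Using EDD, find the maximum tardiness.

22

EDD (increasing due date): T1 T3 T2 T5 T4.
T1: 0→7, due 20, tardiness 0
T3: 7→12, due 23, tardiness 0
T2: 12→27, due 24, tardiness 3
T5: 27→35, due 25, tardiness 10
T4: 35→48, due 26, tardiness 22
Maximum = 22.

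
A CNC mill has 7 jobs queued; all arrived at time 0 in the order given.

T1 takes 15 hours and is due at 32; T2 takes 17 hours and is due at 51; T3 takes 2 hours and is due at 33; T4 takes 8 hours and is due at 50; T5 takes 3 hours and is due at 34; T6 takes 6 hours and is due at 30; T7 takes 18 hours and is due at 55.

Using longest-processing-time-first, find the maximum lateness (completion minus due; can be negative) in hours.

36

LPT (decreasing processing time): T7 T2 T1 T4 T6 T5 T3.
T7: 0→18, due 55, lateness -37
T2: 18→35, due 51, lateness -16
T1: 35→50, due 32, lateness 18
T4: 50→58, due 50, lateness 8
T6: 58→64, due 30, lateness 34
T5: 64→67, due 34, lateness 33
T3: 67→69, due 33, lateness 36
Maximum = 36.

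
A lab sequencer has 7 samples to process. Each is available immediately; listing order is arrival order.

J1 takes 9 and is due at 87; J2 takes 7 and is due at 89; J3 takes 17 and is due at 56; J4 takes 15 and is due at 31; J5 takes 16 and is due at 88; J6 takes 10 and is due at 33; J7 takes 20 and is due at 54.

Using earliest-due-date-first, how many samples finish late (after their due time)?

2

EDD (increasing due date): J4 J6 J7 J3 J1 J5 J2.
J4: 0→15, due 31, tardiness 0
J6: 15→25, due 33, tardiness 0
J7: 25→45, due 54, tardiness 0
J3: 45→62, due 56, tardiness 6
J1: 62→71, due 87, tardiness 0
J5: 71→87, due 88, tardiness 0
J2: 87→94, due 89, tardiness 5
Late samples: 2.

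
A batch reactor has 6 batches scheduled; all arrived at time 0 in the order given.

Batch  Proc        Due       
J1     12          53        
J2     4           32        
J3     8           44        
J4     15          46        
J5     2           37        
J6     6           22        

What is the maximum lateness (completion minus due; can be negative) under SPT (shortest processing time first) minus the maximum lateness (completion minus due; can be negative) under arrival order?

-24

SPT (increasing processing time): J5 J2 J6 J3 J1 J4.
J5: 0→2, due 37, lateness -35
J2: 2→6, due 32, lateness -26
J6: 6→12, due 22, lateness -10
J3: 12→20, due 44, lateness -24
J1: 20→32, due 53, lateness -21
J4: 32→47, due 46, lateness 1
Maximum = 1.
FIFO (arrival order): J1 J2 J3 J4 J5 J6.
J1: 0→12, due 53, lateness -41
J2: 12→16, due 32, lateness -16
J3: 16→24, due 44, lateness -20
J4: 24→39, due 46, lateness -7
J5: 39→41, due 37, lateness 4
J6: 41→47, due 22, lateness 25
Maximum = 25.
Difference = 1 − 25 = -24.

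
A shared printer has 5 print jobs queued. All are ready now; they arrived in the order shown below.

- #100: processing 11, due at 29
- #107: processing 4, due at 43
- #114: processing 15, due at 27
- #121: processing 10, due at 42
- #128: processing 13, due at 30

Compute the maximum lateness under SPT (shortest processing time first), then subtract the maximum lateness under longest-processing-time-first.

16

SPT (increasing processing time): #107 #121 #100 #128 #114.
#107: 0→4, due 43, lateness -39
#121: 4→14, due 42, lateness -28
#100: 14→25, due 29, lateness -4
#128: 25→38, due 30, lateness 8
#114: 38→53, due 27, lateness 26
Maximum = 26.
LPT (decreasing processing time): #114 #128 #100 #121 #107.
#114: 0→15, due 27, lateness -12
#128: 15→28, due 30, lateness -2
#100: 28→39, due 29, lateness 10
#121: 39→49, due 42, lateness 7
#107: 49→53, due 43, lateness 10
Maximum = 10.
Difference = 26 − 10 = 16.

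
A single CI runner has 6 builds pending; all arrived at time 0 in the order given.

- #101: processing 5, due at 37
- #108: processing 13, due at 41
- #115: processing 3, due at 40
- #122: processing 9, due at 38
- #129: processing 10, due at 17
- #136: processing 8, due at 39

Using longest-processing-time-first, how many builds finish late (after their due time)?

4

LPT (decreasing processing time): #108 #129 #122 #136 #101 #115.
#108: 0→13, due 41, tardiness 0
#129: 13→23, due 17, tardiness 6
#122: 23→32, due 38, tardiness 0
#136: 32→40, due 39, tardiness 1
#101: 40→45, due 37, tardiness 8
#115: 45→48, due 40, tardiness 8
Late builds: 4.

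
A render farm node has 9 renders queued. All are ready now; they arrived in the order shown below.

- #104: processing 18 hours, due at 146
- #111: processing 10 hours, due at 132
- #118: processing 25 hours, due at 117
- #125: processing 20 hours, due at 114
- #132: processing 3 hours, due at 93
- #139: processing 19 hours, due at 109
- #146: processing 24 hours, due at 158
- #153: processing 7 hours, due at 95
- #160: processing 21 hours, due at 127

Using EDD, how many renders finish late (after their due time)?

EDD (increasing due date): #132 #153 #139 #125 #118 #160 #111 #104 #146.
#132: 0→3, due 93, tardiness 0
#153: 3→10, due 95, tardiness 0
#139: 10→29, due 109, tardiness 0
#125: 29→49, due 114, tardiness 0
#118: 49→74, due 117, tardiness 0
#160: 74→95, due 127, tardiness 0
#111: 95→105, due 132, tardiness 0
#104: 105→123, due 146, tardiness 0
#146: 123→147, due 158, tardiness 0
Late renders: 0.

0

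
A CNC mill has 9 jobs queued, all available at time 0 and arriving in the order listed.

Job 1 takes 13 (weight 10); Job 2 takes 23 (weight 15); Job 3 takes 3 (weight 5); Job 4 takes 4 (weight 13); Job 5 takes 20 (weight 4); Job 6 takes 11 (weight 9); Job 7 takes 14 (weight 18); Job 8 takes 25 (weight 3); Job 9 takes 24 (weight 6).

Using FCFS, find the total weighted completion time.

5087

FIFO (arrival order): Job 1 Job 2 Job 3 Job 4 Job 5 Job 6 Job 7 Job 8 Job 9.
Job 1: finishes 13, weight 10, w·C = 130
Job 2: finishes 36, weight 15, w·C = 540
Job 3: finishes 39, weight 5, w·C = 195
Job 4: finishes 43, weight 13, w·C = 559
Job 5: finishes 63, weight 4, w·C = 252
Job 6: finishes 74, weight 9, w·C = 666
Job 7: finishes 88, weight 18, w·C = 1584
Job 8: finishes 113, weight 3, w·C = 339
Job 9: finishes 137, weight 6, w·C = 822
Sum = 130+540+195+559+252+666+1584+339+822 = 5087.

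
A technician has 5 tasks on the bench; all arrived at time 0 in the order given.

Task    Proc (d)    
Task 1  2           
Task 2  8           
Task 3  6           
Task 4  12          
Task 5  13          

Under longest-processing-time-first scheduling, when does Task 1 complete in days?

LPT (decreasing processing time): Task 5 Task 4 Task 2 Task 3 Task 1.
Task 5: 0→13
Task 4: 13→25
Task 2: 25→33
Task 3: 33→39
Task 1: 39→41

41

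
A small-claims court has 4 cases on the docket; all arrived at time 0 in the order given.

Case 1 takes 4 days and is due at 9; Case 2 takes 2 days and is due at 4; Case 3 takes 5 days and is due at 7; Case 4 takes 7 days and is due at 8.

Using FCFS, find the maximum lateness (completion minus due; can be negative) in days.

10

FIFO (arrival order): Case 1 Case 2 Case 3 Case 4.
Case 1: 0→4, due 9, lateness -5
Case 2: 4→6, due 4, lateness 2
Case 3: 6→11, due 7, lateness 4
Case 4: 11→18, due 8, lateness 10
Maximum = 10.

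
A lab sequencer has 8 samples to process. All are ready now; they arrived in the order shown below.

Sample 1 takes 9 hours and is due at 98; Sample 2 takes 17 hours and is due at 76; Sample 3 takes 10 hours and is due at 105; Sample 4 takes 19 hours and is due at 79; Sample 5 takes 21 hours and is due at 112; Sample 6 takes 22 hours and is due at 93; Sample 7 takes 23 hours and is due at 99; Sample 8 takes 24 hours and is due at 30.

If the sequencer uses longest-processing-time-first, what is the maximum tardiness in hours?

50

LPT (decreasing processing time): Sample 8 Sample 7 Sample 6 Sample 5 Sample 4 Sample 2 Sample 3 Sample 1.
Sample 8: 0→24, due 30, tardiness 0
Sample 7: 24→47, due 99, tardiness 0
Sample 6: 47→69, due 93, tardiness 0
Sample 5: 69→90, due 112, tardiness 0
Sample 4: 90→109, due 79, tardiness 30
Sample 2: 109→126, due 76, tardiness 50
Sample 3: 126→136, due 105, tardiness 31
Sample 1: 136→145, due 98, tardiness 47
Maximum = 50.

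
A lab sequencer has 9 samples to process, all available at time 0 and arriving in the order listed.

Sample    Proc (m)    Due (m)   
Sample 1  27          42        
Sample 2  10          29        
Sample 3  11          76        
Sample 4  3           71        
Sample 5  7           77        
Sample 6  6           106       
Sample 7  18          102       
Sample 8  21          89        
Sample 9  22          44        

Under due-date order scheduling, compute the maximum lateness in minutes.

EDD (increasing due date): Sample 2 Sample 1 Sample 9 Sample 4 Sample 3 Sample 5 Sample 8 Sample 7 Sample 6.
Sample 2: 0→10, due 29, lateness -19
Sample 1: 10→37, due 42, lateness -5
Sample 9: 37→59, due 44, lateness 15
Sample 4: 59→62, due 71, lateness -9
Sample 3: 62→73, due 76, lateness -3
Sample 5: 73→80, due 77, lateness 3
Sample 8: 80→101, due 89, lateness 12
Sample 7: 101→119, due 102, lateness 17
Sample 6: 119→125, due 106, lateness 19
Maximum = 19.

19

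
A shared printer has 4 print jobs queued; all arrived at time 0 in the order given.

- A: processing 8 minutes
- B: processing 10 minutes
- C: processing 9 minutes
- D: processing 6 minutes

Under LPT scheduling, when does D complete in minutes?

33

LPT (decreasing processing time): B C A D.
B: 0→10
C: 10→19
A: 19→27
D: 27→33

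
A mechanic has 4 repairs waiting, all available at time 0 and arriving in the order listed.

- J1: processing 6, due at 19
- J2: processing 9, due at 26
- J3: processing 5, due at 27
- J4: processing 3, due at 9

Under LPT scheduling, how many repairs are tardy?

1

LPT (decreasing processing time): J2 J1 J3 J4.
J2: 0→9, due 26, tardiness 0
J1: 9→15, due 19, tardiness 0
J3: 15→20, due 27, tardiness 0
J4: 20→23, due 9, tardiness 14
Late repairs: 1.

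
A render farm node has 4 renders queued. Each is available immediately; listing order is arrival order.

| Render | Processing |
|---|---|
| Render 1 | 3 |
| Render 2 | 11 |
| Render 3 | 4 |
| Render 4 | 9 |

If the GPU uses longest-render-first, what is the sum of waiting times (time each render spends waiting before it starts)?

55

LPT (decreasing processing time): Render 2 Render 4 Render 3 Render 1.
Render 2: waits 0, runs 0→11
Render 4: waits 11, runs 11→20
Render 3: waits 20, runs 20→24
Render 1: waits 24, runs 24→27
Sum = 0+11+20+24 = 55.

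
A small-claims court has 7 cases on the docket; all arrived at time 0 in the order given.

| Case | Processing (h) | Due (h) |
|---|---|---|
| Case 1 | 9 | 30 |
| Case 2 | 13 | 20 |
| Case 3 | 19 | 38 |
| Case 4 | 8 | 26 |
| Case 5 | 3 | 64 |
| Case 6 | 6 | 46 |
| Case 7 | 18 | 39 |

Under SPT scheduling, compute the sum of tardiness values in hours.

75

SPT (increasing processing time): Case 5 Case 6 Case 4 Case 1 Case 2 Case 7 Case 3.
Case 5: 0→3, due 64, tardiness 0
Case 6: 3→9, due 46, tardiness 0
Case 4: 9→17, due 26, tardiness 0
Case 1: 17→26, due 30, tardiness 0
Case 2: 26→39, due 20, tardiness 19
Case 7: 39→57, due 39, tardiness 18
Case 3: 57→76, due 38, tardiness 38
Sum = 0+0+0+0+19+18+38 = 75.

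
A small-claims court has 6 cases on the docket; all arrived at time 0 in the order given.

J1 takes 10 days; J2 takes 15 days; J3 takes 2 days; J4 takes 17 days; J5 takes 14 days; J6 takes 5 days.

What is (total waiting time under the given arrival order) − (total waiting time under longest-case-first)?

-48

FIFO (arrival order): J1 J2 J3 J4 J5 J6.
J1: waits 0, runs 0→10
J2: waits 10, runs 10→25
J3: waits 25, runs 25→27
J4: waits 27, runs 27→44
J5: waits 44, runs 44→58
J6: waits 58, runs 58→63
Sum = 0+10+25+27+44+58 = 164.
LPT (decreasing processing time): J4 J2 J5 J1 J6 J3.
J4: waits 0, runs 0→17
J2: waits 17, runs 17→32
J5: waits 32, runs 32→46
J1: waits 46, runs 46→56
J6: waits 56, runs 56→61
J3: waits 61, runs 61→63
Sum = 0+17+32+46+56+61 = 212.
Difference = 164 − 212 = -48.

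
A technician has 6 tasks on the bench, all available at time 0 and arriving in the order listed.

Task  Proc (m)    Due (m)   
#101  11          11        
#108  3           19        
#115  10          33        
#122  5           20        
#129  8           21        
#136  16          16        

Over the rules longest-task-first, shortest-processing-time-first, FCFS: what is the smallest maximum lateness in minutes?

LPT (decreasing processing time): #136 #101 #115 #129 #122 #108.
#136: 0→16, due 16, lateness 0
#101: 16→27, due 11, lateness 16
#115: 27→37, due 33, lateness 4
#129: 37→45, due 21, lateness 24
#122: 45→50, due 20, lateness 30
#108: 50→53, due 19, lateness 34
Maximum = 34.
SPT (increasing processing time): #108 #122 #129 #115 #101 #136.
#108: 0→3, due 19, lateness -16
#122: 3→8, due 20, lateness -12
#129: 8→16, due 21, lateness -5
#115: 16→26, due 33, lateness -7
#101: 26→37, due 11, lateness 26
#136: 37→53, due 16, lateness 37
Maximum = 37.
FIFO (arrival order): #101 #108 #115 #122 #129 #136.
#101: 0→11, due 11, lateness 0
#108: 11→14, due 19, lateness -5
#115: 14→24, due 33, lateness -9
#122: 24→29, due 20, lateness 9
#129: 29→37, due 21, lateness 16
#136: 37→53, due 16, lateness 37
Maximum = 37.
LPT 34, SPT 37, FIFO 37 → minimum 34.

34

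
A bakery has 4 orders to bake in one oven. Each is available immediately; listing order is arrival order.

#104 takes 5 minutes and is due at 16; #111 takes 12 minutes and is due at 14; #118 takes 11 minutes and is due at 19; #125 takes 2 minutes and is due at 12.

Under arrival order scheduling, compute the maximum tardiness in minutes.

18

FIFO (arrival order): #104 #111 #118 #125.
#104: 0→5, due 16, tardiness 0
#111: 5→17, due 14, tardiness 3
#118: 17→28, due 19, tardiness 9
#125: 28→30, due 12, tardiness 18
Maximum = 18.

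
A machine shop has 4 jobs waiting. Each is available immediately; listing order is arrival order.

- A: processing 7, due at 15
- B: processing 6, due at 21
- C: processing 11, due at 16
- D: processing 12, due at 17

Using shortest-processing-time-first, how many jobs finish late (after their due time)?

SPT (increasing processing time): B A C D.
B: 0→6, due 21, tardiness 0
A: 6→13, due 15, tardiness 0
C: 13→24, due 16, tardiness 8
D: 24→36, due 17, tardiness 19
Late jobs: 2.

2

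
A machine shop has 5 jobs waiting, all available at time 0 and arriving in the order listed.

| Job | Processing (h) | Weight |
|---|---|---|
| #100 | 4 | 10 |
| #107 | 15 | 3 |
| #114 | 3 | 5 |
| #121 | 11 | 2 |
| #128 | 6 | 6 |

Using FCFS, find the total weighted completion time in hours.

FIFO (arrival order): #100 #107 #114 #121 #128.
#100: finishes 4, weight 10, w·C = 40
#107: finishes 19, weight 3, w·C = 57
#114: finishes 22, weight 5, w·C = 110
#121: finishes 33, weight 2, w·C = 66
#128: finishes 39, weight 6, w·C = 234
Sum = 40+57+110+66+234 = 507.

507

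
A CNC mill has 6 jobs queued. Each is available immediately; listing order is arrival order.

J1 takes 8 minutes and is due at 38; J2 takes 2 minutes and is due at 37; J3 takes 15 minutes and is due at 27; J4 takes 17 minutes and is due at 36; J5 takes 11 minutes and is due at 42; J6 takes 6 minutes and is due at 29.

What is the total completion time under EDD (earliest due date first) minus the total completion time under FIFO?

24

EDD (increasing due date): J3 J6 J4 J2 J1 J5.
J3: 0→15
J6: 15→21
J4: 21→38
J2: 38→40
J1: 40→48
J5: 48→59
Sum = 15+21+38+40+48+59 = 221.
FIFO (arrival order): J1 J2 J3 J4 J5 J6.
J1: 0→8
J2: 8→10
J3: 10→25
J4: 25→42
J5: 42→53
J6: 53→59
Sum = 8+10+25+42+53+59 = 197.
Difference = 221 − 197 = 24.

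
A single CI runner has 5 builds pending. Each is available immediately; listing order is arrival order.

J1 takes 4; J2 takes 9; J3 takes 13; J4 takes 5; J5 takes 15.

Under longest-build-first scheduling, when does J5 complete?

LPT (decreasing processing time): J5 J3 J2 J4 J1.
J5: 0→15

15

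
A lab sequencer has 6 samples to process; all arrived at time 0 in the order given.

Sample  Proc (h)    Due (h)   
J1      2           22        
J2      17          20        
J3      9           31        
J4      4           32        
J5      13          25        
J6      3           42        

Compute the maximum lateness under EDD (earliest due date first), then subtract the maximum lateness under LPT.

EDD (increasing due date): J2 J1 J5 J3 J4 J6.
J2: 0→17, due 20, lateness -3
J1: 17→19, due 22, lateness -3
J5: 19→32, due 25, lateness 7
J3: 32→41, due 31, lateness 10
J4: 41→45, due 32, lateness 13
J6: 45→48, due 42, lateness 6
Maximum = 13.
LPT (decreasing processing time): J2 J5 J3 J4 J6 J1.
J2: 0→17, due 20, lateness -3
J5: 17→30, due 25, lateness 5
J3: 30→39, due 31, lateness 8
J4: 39→43, due 32, lateness 11
J6: 43→46, due 42, lateness 4
J1: 46→48, due 22, lateness 26
Maximum = 26.
Difference = 13 − 26 = -13.

-13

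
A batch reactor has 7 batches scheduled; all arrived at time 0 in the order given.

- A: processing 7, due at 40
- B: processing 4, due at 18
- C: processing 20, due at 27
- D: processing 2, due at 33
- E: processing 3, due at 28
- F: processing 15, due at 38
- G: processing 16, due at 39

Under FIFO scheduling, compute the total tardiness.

53

FIFO (arrival order): A B C D E F G.
A: 0→7, due 40, tardiness 0
B: 7→11, due 18, tardiness 0
C: 11→31, due 27, tardiness 4
D: 31→33, due 33, tardiness 0
E: 33→36, due 28, tardiness 8
F: 36→51, due 38, tardiness 13
G: 51→67, due 39, tardiness 28
Sum = 0+0+4+0+8+13+28 = 53.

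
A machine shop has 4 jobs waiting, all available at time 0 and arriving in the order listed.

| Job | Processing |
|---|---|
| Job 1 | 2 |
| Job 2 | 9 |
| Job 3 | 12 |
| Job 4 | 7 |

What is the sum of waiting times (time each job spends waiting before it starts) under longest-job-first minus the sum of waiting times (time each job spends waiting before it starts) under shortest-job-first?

32

LPT (decreasing processing time): Job 3 Job 2 Job 4 Job 1.
Job 3: waits 0, runs 0→12
Job 2: waits 12, runs 12→21
Job 4: waits 21, runs 21→28
Job 1: waits 28, runs 28→30
Sum = 0+12+21+28 = 61.
SPT (increasing processing time): Job 1 Job 4 Job 2 Job 3.
Job 1: waits 0, runs 0→2
Job 4: waits 2, runs 2→9
Job 2: waits 9, runs 9→18
Job 3: waits 18, runs 18→30
Sum = 0+2+9+18 = 29.
Difference = 61 − 29 = 32.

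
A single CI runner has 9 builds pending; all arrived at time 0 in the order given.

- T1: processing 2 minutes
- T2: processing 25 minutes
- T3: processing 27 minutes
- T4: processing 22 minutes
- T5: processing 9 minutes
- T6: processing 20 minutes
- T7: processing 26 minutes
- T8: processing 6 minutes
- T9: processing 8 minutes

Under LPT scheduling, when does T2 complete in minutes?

78

LPT (decreasing processing time): T3 T7 T2 T4 T6 T5 T9 T8 T1.
T3: 0→27
T7: 27→53
T2: 53→78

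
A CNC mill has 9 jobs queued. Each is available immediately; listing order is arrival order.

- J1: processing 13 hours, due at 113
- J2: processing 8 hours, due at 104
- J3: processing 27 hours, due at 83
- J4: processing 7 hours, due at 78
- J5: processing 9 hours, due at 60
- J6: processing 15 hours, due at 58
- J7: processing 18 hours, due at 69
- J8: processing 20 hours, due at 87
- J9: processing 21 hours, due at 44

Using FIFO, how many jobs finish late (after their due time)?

5

FIFO (arrival order): J1 J2 J3 J4 J5 J6 J7 J8 J9.
J1: 0→13, due 113, tardiness 0
J2: 13→21, due 104, tardiness 0
J3: 21→48, due 83, tardiness 0
J4: 48→55, due 78, tardiness 0
J5: 55→64, due 60, tardiness 4
J6: 64→79, due 58, tardiness 21
J7: 79→97, due 69, tardiness 28
J8: 97→117, due 87, tardiness 30
J9: 117→138, due 44, tardiness 94
Late jobs: 5.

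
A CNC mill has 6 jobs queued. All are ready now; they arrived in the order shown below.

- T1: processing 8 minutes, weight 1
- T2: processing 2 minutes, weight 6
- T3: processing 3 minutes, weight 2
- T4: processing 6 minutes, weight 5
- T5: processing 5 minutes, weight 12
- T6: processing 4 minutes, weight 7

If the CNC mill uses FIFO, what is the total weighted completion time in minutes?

673

FIFO (arrival order): T1 T2 T3 T4 T5 T6.
T1: finishes 8, weight 1, w·C = 8
T2: finishes 10, weight 6, w·C = 60
T3: finishes 13, weight 2, w·C = 26
T4: finishes 19, weight 5, w·C = 95
T5: finishes 24, weight 12, w·C = 288
T6: finishes 28, weight 7, w·C = 196
Sum = 8+60+26+95+288+196 = 673.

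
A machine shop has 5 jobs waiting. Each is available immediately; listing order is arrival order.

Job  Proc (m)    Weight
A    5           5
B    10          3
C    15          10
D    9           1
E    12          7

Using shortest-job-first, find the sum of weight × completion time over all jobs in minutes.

873

SPT (increasing processing time): A D B E C.
A: finishes 5, weight 5, w·C = 25
D: finishes 14, weight 1, w·C = 14
B: finishes 24, weight 3, w·C = 72
E: finishes 36, weight 7, w·C = 252
C: finishes 51, weight 10, w·C = 510
Sum = 25+14+72+252+510 = 873.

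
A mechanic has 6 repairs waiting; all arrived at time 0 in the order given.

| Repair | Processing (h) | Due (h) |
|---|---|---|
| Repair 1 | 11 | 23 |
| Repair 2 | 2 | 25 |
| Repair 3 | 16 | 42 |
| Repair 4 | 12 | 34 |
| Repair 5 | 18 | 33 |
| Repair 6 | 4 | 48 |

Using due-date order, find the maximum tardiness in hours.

EDD (increasing due date): Repair 1 Repair 2 Repair 5 Repair 4 Repair 3 Repair 6.
Repair 1: 0→11, due 23, tardiness 0
Repair 2: 11→13, due 25, tardiness 0
Repair 5: 13→31, due 33, tardiness 0
Repair 4: 31→43, due 34, tardiness 9
Repair 3: 43→59, due 42, tardiness 17
Repair 6: 59→63, due 48, tardiness 15
Maximum = 17.

17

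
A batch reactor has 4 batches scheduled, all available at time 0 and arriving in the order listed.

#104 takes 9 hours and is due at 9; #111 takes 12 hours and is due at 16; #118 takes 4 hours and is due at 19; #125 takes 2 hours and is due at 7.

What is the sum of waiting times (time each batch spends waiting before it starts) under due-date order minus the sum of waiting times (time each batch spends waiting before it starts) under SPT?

13

EDD (increasing due date): #125 #104 #111 #118.
#125: waits 0, runs 0→2
#104: waits 2, runs 2→11
#111: waits 11, runs 11→23
#118: waits 23, runs 23→27
Sum = 0+2+11+23 = 36.
SPT (increasing processing time): #125 #118 #104 #111.
#125: waits 0, runs 0→2
#118: waits 2, runs 2→6
#104: waits 6, runs 6→15
#111: waits 15, runs 15→27
Sum = 0+2+6+15 = 23.
Difference = 36 − 23 = 13.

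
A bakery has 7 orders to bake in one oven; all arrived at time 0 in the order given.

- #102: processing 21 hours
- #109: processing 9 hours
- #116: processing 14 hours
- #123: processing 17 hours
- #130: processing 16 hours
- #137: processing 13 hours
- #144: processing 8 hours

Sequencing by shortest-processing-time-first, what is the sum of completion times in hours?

334

SPT (increasing processing time): #144 #109 #137 #116 #130 #123 #102.
#144: 0→8
#109: 8→17
#137: 17→30
#116: 30→44
#130: 44→60
#123: 60→77
#102: 77→98
Sum = 8+17+30+44+60+77+98 = 334.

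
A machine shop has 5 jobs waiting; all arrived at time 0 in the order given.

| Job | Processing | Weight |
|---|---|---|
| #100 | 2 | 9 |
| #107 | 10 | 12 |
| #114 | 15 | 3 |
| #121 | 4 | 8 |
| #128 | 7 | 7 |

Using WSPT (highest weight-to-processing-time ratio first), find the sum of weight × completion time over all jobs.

WSPT (decreasing weight/processing-time ratio): #100 #121 #107 #128 #114.
#100: finishes 2, weight 9, w·C = 18
#121: finishes 6, weight 8, w·C = 48
#107: finishes 16, weight 12, w·C = 192
#128: finishes 23, weight 7, w·C = 161
#114: finishes 38, weight 3, w·C = 114
Sum = 18+48+192+161+114 = 533.

533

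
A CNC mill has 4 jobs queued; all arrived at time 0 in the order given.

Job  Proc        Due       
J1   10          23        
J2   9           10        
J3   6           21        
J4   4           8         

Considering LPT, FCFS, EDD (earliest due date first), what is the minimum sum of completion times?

LPT (decreasing processing time): J1 J2 J3 J4.
J1: 0→10
J2: 10→19
J3: 19→25
J4: 25→29
Sum = 10+19+25+29 = 83.
FIFO (arrival order): J1 J2 J3 J4.
J1: 0→10
J2: 10→19
J3: 19→25
J4: 25→29
Sum = 10+19+25+29 = 83.
EDD (increasing due date): J4 J2 J3 J1.
J4: 0→4
J2: 4→13
J3: 13→19
J1: 19→29
Sum = 4+13+19+29 = 65.
LPT 83, FIFO 83, EDD 65 → minimum 65.

65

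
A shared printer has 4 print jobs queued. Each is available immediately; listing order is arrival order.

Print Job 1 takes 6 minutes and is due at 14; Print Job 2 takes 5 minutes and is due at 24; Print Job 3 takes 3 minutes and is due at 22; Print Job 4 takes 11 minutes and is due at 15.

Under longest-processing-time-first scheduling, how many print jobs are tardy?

2

LPT (decreasing processing time): Print Job 4 Print Job 1 Print Job 2 Print Job 3.
Print Job 4: 0→11, due 15, tardiness 0
Print Job 1: 11→17, due 14, tardiness 3
Print Job 2: 17→22, due 24, tardiness 0
Print Job 3: 22→25, due 22, tardiness 3
Late print jobs: 2.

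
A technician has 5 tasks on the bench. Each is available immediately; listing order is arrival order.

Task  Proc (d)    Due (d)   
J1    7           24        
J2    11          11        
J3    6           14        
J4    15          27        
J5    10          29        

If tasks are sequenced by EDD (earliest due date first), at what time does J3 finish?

EDD (increasing due date): J2 J3 J1 J4 J5.
J2: 0→11
J3: 11→17

17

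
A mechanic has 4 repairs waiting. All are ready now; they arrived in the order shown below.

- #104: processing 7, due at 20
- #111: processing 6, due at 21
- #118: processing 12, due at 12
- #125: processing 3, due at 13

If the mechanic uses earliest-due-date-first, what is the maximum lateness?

EDD (increasing due date): #118 #125 #104 #111.
#118: 0→12, due 12, lateness 0
#125: 12→15, due 13, lateness 2
#104: 15→22, due 20, lateness 2
#111: 22→28, due 21, lateness 7
Maximum = 7.

7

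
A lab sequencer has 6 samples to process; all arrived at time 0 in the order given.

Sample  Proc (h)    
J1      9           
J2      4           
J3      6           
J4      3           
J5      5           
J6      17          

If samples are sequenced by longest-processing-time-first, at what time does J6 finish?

LPT (decreasing processing time): J6 J1 J3 J5 J2 J4.
J6: 0→17

17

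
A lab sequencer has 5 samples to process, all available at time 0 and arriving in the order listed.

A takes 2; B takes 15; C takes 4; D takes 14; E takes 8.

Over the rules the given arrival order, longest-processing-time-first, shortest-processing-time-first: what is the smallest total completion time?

93

FIFO (arrival order): A B C D E.
A: 0→2
B: 2→17
C: 17→21
D: 21→35
E: 35→43
Sum = 2+17+21+35+43 = 118.
LPT (decreasing processing time): B D E C A.
B: 0→15
D: 15→29
E: 29→37
C: 37→41
A: 41→43
Sum = 15+29+37+41+43 = 165.
SPT (increasing processing time): A C E D B.
A: 0→2
C: 2→6
E: 6→14
D: 14→28
B: 28→43
Sum = 2+6+14+28+43 = 93.
FIFO 118, LPT 165, SPT 93 → minimum 93.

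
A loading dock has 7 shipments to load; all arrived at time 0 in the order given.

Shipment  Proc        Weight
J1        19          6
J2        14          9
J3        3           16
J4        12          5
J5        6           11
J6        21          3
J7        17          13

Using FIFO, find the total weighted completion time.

3242

FIFO (arrival order): J1 J2 J3 J4 J5 J6 J7.
J1: finishes 19, weight 6, w·C = 114
J2: finishes 33, weight 9, w·C = 297
J3: finishes 36, weight 16, w·C = 576
J4: finishes 48, weight 5, w·C = 240
J5: finishes 54, weight 11, w·C = 594
J6: finishes 75, weight 3, w·C = 225
J7: finishes 92, weight 13, w·C = 1196
Sum = 114+297+576+240+594+225+1196 = 3242.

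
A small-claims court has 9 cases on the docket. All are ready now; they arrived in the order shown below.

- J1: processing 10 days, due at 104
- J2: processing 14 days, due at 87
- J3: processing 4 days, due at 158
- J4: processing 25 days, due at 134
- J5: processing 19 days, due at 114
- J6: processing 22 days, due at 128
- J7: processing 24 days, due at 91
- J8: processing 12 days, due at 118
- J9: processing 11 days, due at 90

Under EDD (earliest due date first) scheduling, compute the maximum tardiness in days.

3

EDD (increasing due date): J2 J9 J7 J1 J5 J8 J6 J4 J3.
J2: 0→14, due 87, tardiness 0
J9: 14→25, due 90, tardiness 0
J7: 25→49, due 91, tardiness 0
J1: 49→59, due 104, tardiness 0
J5: 59→78, due 114, tardiness 0
J8: 78→90, due 118, tardiness 0
J6: 90→112, due 128, tardiness 0
J4: 112→137, due 134, tardiness 3
J3: 137→141, due 158, tardiness 0
Maximum = 3.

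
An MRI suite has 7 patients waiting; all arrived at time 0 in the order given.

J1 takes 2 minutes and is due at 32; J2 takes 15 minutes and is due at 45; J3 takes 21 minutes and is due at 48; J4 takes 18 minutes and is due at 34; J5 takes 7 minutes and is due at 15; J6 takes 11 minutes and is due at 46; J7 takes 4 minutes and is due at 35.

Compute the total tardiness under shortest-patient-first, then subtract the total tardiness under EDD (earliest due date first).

SPT (increasing processing time): J1 J7 J5 J6 J2 J4 J3.
J1: 0→2, due 32, tardiness 0
J7: 2→6, due 35, tardiness 0
J5: 6→13, due 15, tardiness 0
J6: 13→24, due 46, tardiness 0
J2: 24→39, due 45, tardiness 0
J4: 39→57, due 34, tardiness 23
J3: 57→78, due 48, tardiness 30
Sum = 0+0+0+0+0+23+30 = 53.
EDD (increasing due date): J5 J1 J4 J7 J2 J6 J3.
J5: 0→7, due 15, tardiness 0
J1: 7→9, due 32, tardiness 0
J4: 9→27, due 34, tardiness 0
J7: 27→31, due 35, tardiness 0
J2: 31→46, due 45, tardiness 1
J6: 46→57, due 46, tardiness 11
J3: 57→78, due 48, tardiness 30
Sum = 0+0+0+0+1+11+30 = 42.
Difference = 53 − 42 = 11.

11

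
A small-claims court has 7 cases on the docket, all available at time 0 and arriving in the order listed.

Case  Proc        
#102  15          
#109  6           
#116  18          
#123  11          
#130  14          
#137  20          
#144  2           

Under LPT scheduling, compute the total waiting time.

340

LPT (decreasing processing time): #137 #116 #102 #130 #123 #109 #144.
#137: waits 0, runs 0→20
#116: waits 20, runs 20→38
#102: waits 38, runs 38→53
#130: waits 53, runs 53→67
#123: waits 67, runs 67→78
#109: waits 78, runs 78→84
#144: waits 84, runs 84→86
Sum = 0+20+38+53+67+78+84 = 340.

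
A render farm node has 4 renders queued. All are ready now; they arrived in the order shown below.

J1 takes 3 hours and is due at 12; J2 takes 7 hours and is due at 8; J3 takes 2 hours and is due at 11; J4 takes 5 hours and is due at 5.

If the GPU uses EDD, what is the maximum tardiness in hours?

5

EDD (increasing due date): J4 J2 J3 J1.
J4: 0→5, due 5, tardiness 0
J2: 5→12, due 8, tardiness 4
J3: 12→14, due 11, tardiness 3
J1: 14→17, due 12, tardiness 5
Maximum = 5.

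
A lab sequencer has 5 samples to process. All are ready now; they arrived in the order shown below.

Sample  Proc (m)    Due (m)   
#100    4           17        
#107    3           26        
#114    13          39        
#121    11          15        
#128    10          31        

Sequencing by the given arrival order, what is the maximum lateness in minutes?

16

FIFO (arrival order): #100 #107 #114 #121 #128.
#100: 0→4, due 17, lateness -13
#107: 4→7, due 26, lateness -19
#114: 7→20, due 39, lateness -19
#121: 20→31, due 15, lateness 16
#128: 31→41, due 31, lateness 10
Maximum = 16.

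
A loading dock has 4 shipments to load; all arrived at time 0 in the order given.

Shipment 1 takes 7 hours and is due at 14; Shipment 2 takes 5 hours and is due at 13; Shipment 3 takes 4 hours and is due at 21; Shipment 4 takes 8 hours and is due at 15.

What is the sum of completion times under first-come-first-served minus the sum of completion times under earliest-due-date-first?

FIFO (arrival order): Shipment 1 Shipment 2 Shipment 3 Shipment 4.
Shipment 1: 0→7
Shipment 2: 7→12
Shipment 3: 12→16
Shipment 4: 16→24
Sum = 7+12+16+24 = 59.
EDD (increasing due date): Shipment 2 Shipment 1 Shipment 4 Shipment 3.
Shipment 2: 0→5
Shipment 1: 5→12
Shipment 4: 12→20
Shipment 3: 20→24
Sum = 5+12+20+24 = 61.
Difference = 59 − 61 = -2.

-2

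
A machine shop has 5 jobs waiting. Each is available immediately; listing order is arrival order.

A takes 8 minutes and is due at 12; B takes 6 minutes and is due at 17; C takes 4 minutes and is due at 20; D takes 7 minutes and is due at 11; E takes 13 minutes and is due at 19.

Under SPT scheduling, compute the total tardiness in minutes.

SPT (increasing processing time): C B D A E.
C: 0→4, due 20, tardiness 0
B: 4→10, due 17, tardiness 0
D: 10→17, due 11, tardiness 6
A: 17→25, due 12, tardiness 13
E: 25→38, due 19, tardiness 19
Sum = 0+0+6+13+19 = 38.

38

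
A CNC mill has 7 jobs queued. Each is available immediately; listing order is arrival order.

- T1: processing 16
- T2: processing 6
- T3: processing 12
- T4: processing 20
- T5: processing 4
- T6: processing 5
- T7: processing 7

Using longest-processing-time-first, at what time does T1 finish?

LPT (decreasing processing time): T4 T1 T3 T7 T2 T6 T5.
T4: 0→20
T1: 20→36

36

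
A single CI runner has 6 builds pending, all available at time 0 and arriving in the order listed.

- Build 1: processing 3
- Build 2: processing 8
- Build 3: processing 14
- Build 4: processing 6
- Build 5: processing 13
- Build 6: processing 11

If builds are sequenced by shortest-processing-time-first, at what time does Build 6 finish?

28

SPT (increasing processing time): Build 1 Build 4 Build 2 Build 6 Build 5 Build 3.
Build 1: 0→3
Build 4: 3→9
Build 2: 9→17
Build 6: 17→28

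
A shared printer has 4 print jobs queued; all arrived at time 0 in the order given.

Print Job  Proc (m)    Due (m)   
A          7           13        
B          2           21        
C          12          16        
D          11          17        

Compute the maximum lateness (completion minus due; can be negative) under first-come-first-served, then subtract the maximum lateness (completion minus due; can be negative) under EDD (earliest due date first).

2

FIFO (arrival order): A B C D.
A: 0→7, due 13, lateness -6
B: 7→9, due 21, lateness -12
C: 9→21, due 16, lateness 5
D: 21→32, due 17, lateness 15
Maximum = 15.
EDD (increasing due date): A C D B.
A: 0→7, due 13, lateness -6
C: 7→19, due 16, lateness 3
D: 19→30, due 17, lateness 13
B: 30→32, due 21, lateness 11
Maximum = 13.
Difference = 15 − 13 = 2.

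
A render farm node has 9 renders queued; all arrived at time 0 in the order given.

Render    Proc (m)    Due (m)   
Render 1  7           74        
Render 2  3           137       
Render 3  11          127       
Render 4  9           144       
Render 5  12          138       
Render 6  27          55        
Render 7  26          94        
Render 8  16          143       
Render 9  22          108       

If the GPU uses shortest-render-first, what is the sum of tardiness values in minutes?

SPT (increasing processing time): Render 2 Render 1 Render 4 Render 3 Render 5 Render 8 Render 9 Render 7 Render 6.
Render 2: 0→3, due 137, tardiness 0
Render 1: 3→10, due 74, tardiness 0
Render 4: 10→19, due 144, tardiness 0
Render 3: 19→30, due 127, tardiness 0
Render 5: 30→42, due 138, tardiness 0
Render 8: 42→58, due 143, tardiness 0
Render 9: 58→80, due 108, tardiness 0
Render 7: 80→106, due 94, tardiness 12
Render 6: 106→133, due 55, tardiness 78
Sum = 0+0+0+0+0+0+0+12+78 = 90.

90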